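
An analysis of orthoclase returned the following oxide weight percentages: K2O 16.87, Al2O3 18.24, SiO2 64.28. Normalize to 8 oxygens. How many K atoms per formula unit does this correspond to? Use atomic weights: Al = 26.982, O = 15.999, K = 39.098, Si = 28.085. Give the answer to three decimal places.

1.004 K apfu

K2O (M=94.195): mol = 0.17910; K = 0.35820, O = 0.17910.
Al2O3 (M=101.961): mol = 0.17889; Al = 0.35778, O = 0.53667.
SiO2 (M=60.083): mol = 1.06985; Si = 1.06985, O = 2.13970.
ΣO = 2.85547; factor = 8/ΣO = 2.80164.
K apfu = 0.35820 × 2.80164 = 1.004.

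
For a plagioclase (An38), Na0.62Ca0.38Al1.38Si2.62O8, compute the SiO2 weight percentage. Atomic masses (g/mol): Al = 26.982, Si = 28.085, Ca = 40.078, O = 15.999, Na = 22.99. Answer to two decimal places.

M(Na0.62Ca0.38Al1.38Si2.62O8) = 268.293 g/mol; M(SiO2) = 60.083 g/mol.
Moles SiO2 per formula unit = 2.62 Si ÷ 1 = 2.6200.
SiO2 fraction = (2.6200 × 60.083) / 268.293 = 157.417/268.293 = 0.5867.

58.67 wt%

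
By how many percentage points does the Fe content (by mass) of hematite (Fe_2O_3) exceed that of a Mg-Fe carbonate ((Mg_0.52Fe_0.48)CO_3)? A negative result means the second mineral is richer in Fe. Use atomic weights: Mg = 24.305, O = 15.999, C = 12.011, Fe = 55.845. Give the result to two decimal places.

First mineral: 111.690 g Fe in 159.687 g formula = 69.94 wt% Fe.
Second mineral: 26.806 g Fe in 99.452 g formula = 26.95 wt% Fe.
69.94% − 26.95% gives a difference of 42.99 percentage points.

42.99 percentage points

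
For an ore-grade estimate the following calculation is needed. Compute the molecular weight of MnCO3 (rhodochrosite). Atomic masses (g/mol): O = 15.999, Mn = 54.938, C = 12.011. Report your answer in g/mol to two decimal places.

Mn: 1 × 54.938 = 54.9380
C: 1 × 12.011 = 12.0110
O: 3 × 15.999 = 47.9970
Summing the contributions gives the formula mass.

114.95 g/mol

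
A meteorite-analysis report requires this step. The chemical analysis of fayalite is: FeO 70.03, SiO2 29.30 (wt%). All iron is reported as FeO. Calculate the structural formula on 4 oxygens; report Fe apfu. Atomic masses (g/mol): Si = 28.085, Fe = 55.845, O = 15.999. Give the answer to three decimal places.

70.03 wt% FeO ÷ 71.844 g/mol = 0.97475 mol, giving 0.97475 Fe and 0.97475 O.
29.30 wt% SiO2 ÷ 60.083 g/mol = 0.48766 mol, giving 0.48766 Si and 0.97532 O.
Oxygen sums to 1.95007; scaling by 4/1.95007 = 2.05121 puts the formula on 4 O.
Fe: 0.97475 × 2.05121 = 1.999 atoms per formula unit.

1.999 Fe apfu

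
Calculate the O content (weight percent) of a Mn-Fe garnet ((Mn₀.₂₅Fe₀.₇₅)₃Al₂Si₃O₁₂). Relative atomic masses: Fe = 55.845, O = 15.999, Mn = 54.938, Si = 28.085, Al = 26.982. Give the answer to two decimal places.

Formula mass = 0.75*54.938 + 2.25*55.845 + 2*26.982 + 3*28.085 + 12*15.999 = 497.062 g/mol, of which 191.988 g is O.
So O makes up 191.988/497.062 = 0.3862 of the mass, i.e. 38.62%.

38.62 weight percent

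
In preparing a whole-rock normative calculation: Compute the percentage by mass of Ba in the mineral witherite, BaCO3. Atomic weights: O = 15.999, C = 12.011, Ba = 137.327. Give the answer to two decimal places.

Molar mass of BaCO3: 1*137.327 + 1*12.011 + 3*15.999 = 197.335 g/mol.
Mass of Ba per formula unit: 1 × 137.327 = 137.327 g.
Weight fraction Ba = 137.327 / 197.335 = 0.6959.

69.59 wt%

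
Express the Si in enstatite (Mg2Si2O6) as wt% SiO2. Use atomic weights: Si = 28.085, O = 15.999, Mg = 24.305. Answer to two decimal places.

59.85 wt%

Molar mass of Mg2Si2O6 = 2·24.305 + 2·28.085 + 6·15.999 = 200.774 g/mol.
Each formula unit contains 2 Si, equivalent to 2/1 = 2.0000 mol SiO2.
M(SiO2) = 1×28.085 + 2×15.999 = 60.083 g/mol.
Mass of SiO2 per formula unit = 2.0000 × 60.083 = 120.166 g.
SiO2 wt% = 120.166 / 200.774 × 100 = 59.85%.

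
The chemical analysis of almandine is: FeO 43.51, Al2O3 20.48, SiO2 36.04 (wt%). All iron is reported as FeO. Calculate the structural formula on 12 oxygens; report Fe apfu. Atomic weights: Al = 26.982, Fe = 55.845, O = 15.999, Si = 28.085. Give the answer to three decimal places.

3.018 Fe apfu

43.51 wt% FeO ÷ 71.844 g/mol = 0.60562 mol, giving 0.60562 Fe and 0.60562 O.
20.48 wt% Al2O3 ÷ 101.961 g/mol = 0.20086 mol, giving 0.40172 Al and 0.60258 O.
36.04 wt% SiO2 ÷ 60.083 g/mol = 0.59984 mol, giving 0.59984 Si and 1.19968 O.
Oxygen sums to 2.40788; scaling by 12/2.40788 = 4.98364 puts the formula on 12 O.
Fe: 0.60562 × 4.98364 = 3.018 atoms per formula unit.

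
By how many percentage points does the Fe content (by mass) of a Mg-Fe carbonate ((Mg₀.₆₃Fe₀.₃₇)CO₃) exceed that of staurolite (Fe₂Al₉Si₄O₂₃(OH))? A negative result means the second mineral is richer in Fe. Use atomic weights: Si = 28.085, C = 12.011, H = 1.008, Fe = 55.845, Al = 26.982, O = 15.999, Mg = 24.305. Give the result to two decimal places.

M((Mg₀.₆₃Fe₀.₃₇)CO₃) = 95.983 g/mol, so wt% Fe = 20.663/95.983 × 100 = 21.53%.
M(Fe₂Al₉Si₄O₂₃(OH)) = 851.852 g/mol, so wt% Fe = 111.690/851.852 × 100 = 13.11%.
21.53 − 13.11 = 8.42 pp.

8.42 percentage points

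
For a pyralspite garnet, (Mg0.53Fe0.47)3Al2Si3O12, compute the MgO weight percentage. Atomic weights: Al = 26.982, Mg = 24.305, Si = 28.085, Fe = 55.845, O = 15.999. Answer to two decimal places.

14.32 wt%

Molar mass of (Mg0.53Fe0.47)3Al2Si3O12 = 1.59·24.305 + 1.41·55.845 + 2·26.982 + 3·28.085 + 12·15.999 = 447.593 g/mol.
Each formula unit contains 1.59 Mg, equivalent to 1.59/1 = 1.5900 mol MgO.
M(MgO) = 1×24.305 + 1×15.999 = 40.304 g/mol.
Mass of MgO per formula unit = 1.5900 × 40.304 = 64.083 g.
MgO wt% = 64.083 / 447.593 × 100 = 14.32%.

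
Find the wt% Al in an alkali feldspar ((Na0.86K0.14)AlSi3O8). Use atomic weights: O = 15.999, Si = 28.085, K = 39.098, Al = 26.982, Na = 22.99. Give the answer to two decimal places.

Formula mass = 0.86×22.99 + 0.14×39.098 + 1×26.982 + 3×28.085 + 8×15.999 = 264.474 g/mol, of which 26.982 g is Al.
So Al makes up 26.982/264.474 = 0.1020 of the mass, i.e. 10.20%.

10.20 mass %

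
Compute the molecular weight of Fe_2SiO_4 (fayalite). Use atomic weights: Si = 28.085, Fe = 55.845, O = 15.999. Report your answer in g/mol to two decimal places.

203.77 g/mol

M = 2×55.845 + 1×28.085 + 4×15.999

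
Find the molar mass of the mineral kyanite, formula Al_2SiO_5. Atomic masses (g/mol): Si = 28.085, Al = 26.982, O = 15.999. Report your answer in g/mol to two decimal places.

The formula mass is the sum 2(26.982) + 1(28.085) + 5(15.999).

162.04 g/mol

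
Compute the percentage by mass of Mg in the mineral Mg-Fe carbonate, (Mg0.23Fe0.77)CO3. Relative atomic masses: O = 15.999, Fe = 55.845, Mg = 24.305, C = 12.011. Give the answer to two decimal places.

5.15 wt%

Molar mass of (Mg0.23Fe0.77)CO3: 0.23·24.305 + 0.77·55.845 + 1·12.011 + 3·15.999 = 108.599 g/mol.
Mass of Mg per formula unit: 0.23 × 24.305 = 5.590 g.
Weight fraction Mg = 5.590 / 108.599 = 0.0515.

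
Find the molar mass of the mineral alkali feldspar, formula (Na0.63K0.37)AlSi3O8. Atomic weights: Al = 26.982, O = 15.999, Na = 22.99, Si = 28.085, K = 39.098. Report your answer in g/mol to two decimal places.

268.18 g/mol

The formula mass is the sum 0.63(22.99) + 0.37(39.098) + 1(26.982) + 3(28.085) + 8(15.999).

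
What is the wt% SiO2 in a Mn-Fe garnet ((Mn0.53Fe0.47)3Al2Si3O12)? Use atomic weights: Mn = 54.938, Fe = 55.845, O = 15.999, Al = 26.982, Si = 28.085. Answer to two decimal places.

Formula mass = 496.300 g/mol.
3 Si → 3.0000 mol SiO2 per formula unit; M(SiO2) = 60.083, so SiO2 mass = 180.249 g.
180.249/496.300 × 100 = 36.32 wt%.

36.32 wt%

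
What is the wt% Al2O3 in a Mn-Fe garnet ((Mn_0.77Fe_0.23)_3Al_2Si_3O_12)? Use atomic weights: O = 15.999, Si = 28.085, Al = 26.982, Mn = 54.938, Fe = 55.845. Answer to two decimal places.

Formula mass = 495.647 g/mol.
2 Al → 1.0000 mol Al2O3 per formula unit; M(Al2O3) = 101.961, so Al2O3 mass = 101.961 g.
101.961/495.647 × 100 = 20.57 wt%.

20.57 wt%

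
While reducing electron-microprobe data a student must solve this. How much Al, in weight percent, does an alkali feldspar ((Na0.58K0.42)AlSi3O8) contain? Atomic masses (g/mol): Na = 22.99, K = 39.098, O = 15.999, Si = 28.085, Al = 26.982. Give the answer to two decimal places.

10.03 weight percent

Formula mass = 0.58·22.99 + 0.42·39.098 + 1·26.982 + 3·28.085 + 8·15.999 = 268.984 g/mol, of which 26.982 g is Al.
So Al makes up 26.982/268.984 = 0.1003 of the mass, i.e. 10.03%.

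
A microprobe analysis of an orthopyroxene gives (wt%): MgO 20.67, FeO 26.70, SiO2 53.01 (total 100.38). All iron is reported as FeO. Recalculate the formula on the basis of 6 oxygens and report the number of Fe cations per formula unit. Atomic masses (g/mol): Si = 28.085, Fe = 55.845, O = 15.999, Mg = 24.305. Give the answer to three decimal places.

0.842 Fe apfu

20.67 wt% MgO ÷ 40.304 g/mol = 0.51285 mol, giving 0.51285 Mg and 0.51285 O.
26.70 wt% FeO ÷ 71.844 g/mol = 0.37164 mol, giving 0.37164 Fe and 0.37164 O.
53.01 wt% SiO2 ÷ 60.083 g/mol = 0.88228 mol, giving 0.88228 Si and 1.76456 O.
Oxygen sums to 2.64905; scaling by 6/2.64905 = 2.26496 puts the formula on 6 O.
Fe: 0.37164 × 2.26496 = 0.842 atoms per formula unit.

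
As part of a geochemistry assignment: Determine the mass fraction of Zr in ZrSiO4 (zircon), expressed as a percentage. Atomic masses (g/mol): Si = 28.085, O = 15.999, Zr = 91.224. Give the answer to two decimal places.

49.77 weight percent

Formula mass = 1×91.224 + 1×28.085 + 4×15.999 = 183.305 g/mol, of which 91.224 g is Zr.
So Zr makes up 91.224/183.305 = 0.4977 of the mass, i.e. 49.77%.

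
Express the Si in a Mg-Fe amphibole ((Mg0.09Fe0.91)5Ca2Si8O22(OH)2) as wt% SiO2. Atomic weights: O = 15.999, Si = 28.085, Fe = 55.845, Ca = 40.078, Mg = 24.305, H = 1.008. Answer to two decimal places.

M((Mg0.09Fe0.91)5Ca2Si8O22(OH)2) = 955.860 g/mol; M(SiO2) = 60.083 g/mol.
Moles SiO2 per formula unit = 8 Si ÷ 1 = 8.0000.
SiO2 fraction = (8.0000 × 60.083) / 955.860 = 480.664/955.860 = 0.5029.

50.29 wt%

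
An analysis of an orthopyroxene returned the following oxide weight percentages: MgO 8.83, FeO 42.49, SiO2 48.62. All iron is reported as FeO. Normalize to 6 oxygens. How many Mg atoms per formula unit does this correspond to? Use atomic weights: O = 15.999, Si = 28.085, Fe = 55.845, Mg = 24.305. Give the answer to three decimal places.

0.541 Mg apfu

MgO: 8.83/40.304 = 0.21908 mol → 0.21908 mol Mg, 0.21908 mol O.
FeO: 42.49/71.844 = 0.59142 mol → 0.59142 mol Fe, 0.59142 mol O.
SiO2: 48.62/60.083 = 0.80921 mol → 0.80921 mol Si, 1.61842 mol O.
Total oxygen = 2.42892 mol. Normalization factor = 6/2.42892 = 2.47023.
Mg per 6 O = 0.21908 × 2.47023 = 0.541.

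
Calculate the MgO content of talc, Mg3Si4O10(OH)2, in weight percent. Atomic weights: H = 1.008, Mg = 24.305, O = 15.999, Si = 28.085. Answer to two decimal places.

31.88 wt%

Formula mass = 379.259 g/mol.
3 Mg → 3.0000 mol MgO per formula unit; M(MgO) = 40.304, so MgO mass = 120.912 g.
120.912/379.259 × 100 = 31.88 wt%.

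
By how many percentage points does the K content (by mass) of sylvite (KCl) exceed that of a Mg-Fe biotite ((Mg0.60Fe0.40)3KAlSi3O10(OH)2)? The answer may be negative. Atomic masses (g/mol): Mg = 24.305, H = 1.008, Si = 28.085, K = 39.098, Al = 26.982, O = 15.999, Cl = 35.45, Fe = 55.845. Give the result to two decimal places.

K in KCl: molar mass 74.548 g/mol; 1×39.098 = 39.098 g → 52.45 wt%.
K in (Mg0.60Fe0.40)3KAlSi3O10(OH)2: molar mass 455.102 g/mol; 1×39.098 = 39.098 g → 8.59 wt%.
Difference = 52.45 − 8.59 = 43.86 percentage points.

43.86 percentage points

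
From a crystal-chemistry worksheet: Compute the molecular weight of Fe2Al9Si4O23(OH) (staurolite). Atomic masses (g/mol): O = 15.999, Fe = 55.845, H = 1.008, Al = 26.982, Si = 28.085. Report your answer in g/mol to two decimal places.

The formula mass is the sum 2×55.845 + 9×26.982 + 4×28.085 + 24×15.999 + 1×1.008.

851.85 g/mol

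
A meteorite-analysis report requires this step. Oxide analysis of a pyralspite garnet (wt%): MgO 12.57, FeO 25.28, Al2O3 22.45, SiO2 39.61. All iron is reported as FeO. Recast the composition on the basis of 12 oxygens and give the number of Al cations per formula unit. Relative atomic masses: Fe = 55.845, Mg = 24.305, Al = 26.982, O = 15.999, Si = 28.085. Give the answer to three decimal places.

2.000 Al apfu

MgO: 12.57/40.304 = 0.31188 mol → 0.31188 mol Mg, 0.31188 mol O.
FeO: 25.28/71.844 = 0.35187 mol → 0.35187 mol Fe, 0.35187 mol O.
Al2O3: 22.45/101.961 = 0.22018 mol → 0.44036 mol Al, 0.66054 mol O.
SiO2: 39.61/60.083 = 0.65925 mol → 0.65925 mol Si, 1.31850 mol O.
Total oxygen = 2.64279 mol. Normalization factor = 12/2.64279 = 4.54066.
Al per 12 O = 0.44036 × 4.54066 = 2.000.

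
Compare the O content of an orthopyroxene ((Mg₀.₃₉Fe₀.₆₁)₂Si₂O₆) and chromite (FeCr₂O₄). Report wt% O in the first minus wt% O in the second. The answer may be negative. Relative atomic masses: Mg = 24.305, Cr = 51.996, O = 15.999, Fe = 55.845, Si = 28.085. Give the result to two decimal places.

First mineral: 95.994 g O in 239.253 g formula = 40.12 wt% O.
Second mineral: 63.996 g O in 223.833 g formula = 28.59 wt% O.
40.12% − 28.59% gives a difference of 11.53 percentage points.

11.53 percentage points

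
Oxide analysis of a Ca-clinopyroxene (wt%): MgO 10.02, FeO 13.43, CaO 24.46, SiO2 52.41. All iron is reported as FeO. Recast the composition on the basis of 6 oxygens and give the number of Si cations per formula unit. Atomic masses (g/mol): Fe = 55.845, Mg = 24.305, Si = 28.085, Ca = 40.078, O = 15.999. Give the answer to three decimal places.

2.000 Si apfu

MgO (M=40.304): mol = 0.24861; Mg = 0.24861, O = 0.24861.
FeO (M=71.844): mol = 0.18693; Fe = 0.18693, O = 0.18693.
CaO (M=56.077): mol = 0.43619; Ca = 0.43619, O = 0.43619.
SiO2 (M=60.083): mol = 0.87229; Si = 0.87229, O = 1.74458.
ΣO = 2.61631; factor = 6/ΣO = 2.29331.
Si apfu = 0.87229 × 2.29331 = 2.000.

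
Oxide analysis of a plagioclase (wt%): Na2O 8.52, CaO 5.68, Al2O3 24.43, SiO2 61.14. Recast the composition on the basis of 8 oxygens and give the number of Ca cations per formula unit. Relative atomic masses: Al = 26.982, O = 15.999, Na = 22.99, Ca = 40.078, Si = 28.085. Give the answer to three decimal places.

0.271 Ca apfu

Na2O: 8.52/61.979 = 0.13747 mol → 0.27494 mol Na, 0.13747 mol O.
CaO: 5.68/56.077 = 0.10129 mol → 0.10129 mol Ca, 0.10129 mol O.
Al2O3: 24.43/101.961 = 0.23960 mol → 0.47920 mol Al, 0.71880 mol O.
SiO2: 61.14/60.083 = 1.01759 mol → 1.01759 mol Si, 2.03518 mol O.
Total oxygen = 2.99274 mol. Normalization factor = 8/2.99274 = 2.67314.
Ca per 8 O = 0.10129 × 2.67314 = 0.271.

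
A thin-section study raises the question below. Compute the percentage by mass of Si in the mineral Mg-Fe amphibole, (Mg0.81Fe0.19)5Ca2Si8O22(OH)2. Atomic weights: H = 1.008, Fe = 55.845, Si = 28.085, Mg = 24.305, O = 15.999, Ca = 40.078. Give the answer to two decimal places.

Formula mass = 4.05*24.305 + 0.95*55.845 + 2*40.078 + 8*28.085 + 24*15.999 + 2*1.008 = 842.316 g/mol, of which 224.680 g is Si.
So Si makes up 224.680/842.316 = 0.2667 of the mass, i.e. 26.67%.

26.67 wt%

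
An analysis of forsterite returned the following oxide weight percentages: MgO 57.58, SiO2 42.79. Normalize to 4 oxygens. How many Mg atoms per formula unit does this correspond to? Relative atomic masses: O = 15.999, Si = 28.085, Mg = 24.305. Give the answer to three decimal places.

2.003 Mg apfu

MgO (M=40.304): mol = 1.42864; Mg = 1.42864, O = 1.42864.
SiO2 (M=60.083): mol = 0.71218; Si = 0.71218, O = 1.42436.
ΣO = 2.85300; factor = 4/ΣO = 1.40203.
Mg apfu = 1.42864 × 1.40203 = 2.003.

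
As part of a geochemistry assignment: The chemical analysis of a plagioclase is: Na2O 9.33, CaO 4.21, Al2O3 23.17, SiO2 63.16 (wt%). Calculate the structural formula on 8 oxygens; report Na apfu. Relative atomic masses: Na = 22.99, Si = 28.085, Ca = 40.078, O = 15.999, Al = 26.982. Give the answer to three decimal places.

Na2O: 9.33/61.979 = 0.15053 mol → 0.30106 mol Na, 0.15053 mol O.
CaO: 4.21/56.077 = 0.07508 mol → 0.07508 mol Ca, 0.07508 mol O.
Al2O3: 23.17/101.961 = 0.22724 mol → 0.45448 mol Al, 0.68172 mol O.
SiO2: 63.16/60.083 = 1.05121 mol → 1.05121 mol Si, 2.10242 mol O.
Total oxygen = 3.00975 mol. Normalization factor = 8/3.00975 = 2.65803.
Na per 8 O = 0.30106 × 2.65803 = 0.800.

0.800 Na apfu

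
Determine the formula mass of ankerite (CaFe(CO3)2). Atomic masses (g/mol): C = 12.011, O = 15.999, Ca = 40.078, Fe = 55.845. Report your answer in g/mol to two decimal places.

Ca: 1 × 40.078 = 40.0780
Fe: 1 × 55.845 = 55.8450
C: 2 × 12.011 = 24.0220
O: 6 × 15.999 = 95.9940
Summing the contributions gives the formula mass.

215.94 g/mol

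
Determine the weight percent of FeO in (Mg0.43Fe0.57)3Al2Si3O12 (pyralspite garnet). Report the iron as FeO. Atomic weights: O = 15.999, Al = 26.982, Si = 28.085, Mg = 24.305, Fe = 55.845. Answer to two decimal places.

26.88 wt%

Formula mass = 457.055 g/mol.
1.71 Fe → 1.7100 mol FeO per formula unit; M(FeO) = 71.844, so FeO mass = 122.853 g.
122.853/457.055 × 100 = 26.88 wt%.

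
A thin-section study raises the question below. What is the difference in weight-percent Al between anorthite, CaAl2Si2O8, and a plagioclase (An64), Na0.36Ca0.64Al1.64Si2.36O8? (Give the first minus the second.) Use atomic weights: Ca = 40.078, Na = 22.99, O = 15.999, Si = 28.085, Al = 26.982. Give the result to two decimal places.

3.16 percentage points

First mineral: 53.964 g Al in 278.204 g formula = 19.40 wt% Al.
Second mineral: 44.250 g Al in 272.449 g formula = 16.24 wt% Al.
19.40% − 16.24% gives a difference of 3.16 percentage points.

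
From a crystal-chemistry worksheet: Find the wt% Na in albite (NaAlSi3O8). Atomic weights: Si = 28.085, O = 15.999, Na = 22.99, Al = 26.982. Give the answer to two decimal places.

Molar mass of NaAlSi3O8: 1×22.99 + 1×26.982 + 3×28.085 + 8×15.999 = 262.219 g/mol.
Mass of Na per formula unit: 1 × 22.99 = 22.990 g.
Weight fraction Na = 22.990 / 262.219 = 0.0877.

8.77 wt%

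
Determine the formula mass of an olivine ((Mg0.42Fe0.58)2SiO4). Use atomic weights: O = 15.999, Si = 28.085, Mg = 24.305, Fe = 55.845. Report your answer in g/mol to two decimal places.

177.28 g/mol

The formula mass is the sum 0.84×24.305 + 1.16×55.845 + 1×28.085 + 4×15.999.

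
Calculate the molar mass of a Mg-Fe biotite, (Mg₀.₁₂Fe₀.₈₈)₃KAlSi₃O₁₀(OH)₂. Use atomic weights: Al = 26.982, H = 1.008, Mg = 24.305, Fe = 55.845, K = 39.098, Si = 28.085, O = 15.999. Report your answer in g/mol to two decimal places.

The formula mass is the sum 0.36·24.305 + 2.64·55.845 + 1·39.098 + 1·26.982 + 3·28.085 + 12·15.999 + 2·1.008.

500.52 g/mol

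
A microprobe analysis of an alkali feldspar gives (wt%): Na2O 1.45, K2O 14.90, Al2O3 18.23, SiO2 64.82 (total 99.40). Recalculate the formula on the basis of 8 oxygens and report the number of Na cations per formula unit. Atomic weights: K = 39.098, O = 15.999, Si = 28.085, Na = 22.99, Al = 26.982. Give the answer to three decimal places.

0.130 Na apfu

Na2O: 1.45/61.979 = 0.02340 mol → 0.04680 mol Na, 0.02340 mol O.
K2O: 14.90/94.195 = 0.15818 mol → 0.31636 mol K, 0.15818 mol O.
Al2O3: 18.23/101.961 = 0.17879 mol → 0.35758 mol Al, 0.53637 mol O.
SiO2: 64.82/60.083 = 1.07884 mol → 1.07884 mol Si, 2.15768 mol O.
Total oxygen = 2.87563 mol. Normalization factor = 8/2.87563 = 2.78200.
Na per 8 O = 0.04680 × 2.78200 = 0.130.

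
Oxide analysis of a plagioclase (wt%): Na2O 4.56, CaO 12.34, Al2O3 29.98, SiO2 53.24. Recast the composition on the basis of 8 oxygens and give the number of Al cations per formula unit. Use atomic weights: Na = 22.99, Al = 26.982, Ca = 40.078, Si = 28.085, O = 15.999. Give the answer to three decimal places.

Na2O: 4.56/61.979 = 0.07357 mol → 0.14714 mol Na, 0.07357 mol O.
CaO: 12.34/56.077 = 0.22005 mol → 0.22005 mol Ca, 0.22005 mol O.
Al2O3: 29.98/101.961 = 0.29403 mol → 0.58806 mol Al, 0.88209 mol O.
SiO2: 53.24/60.083 = 0.88611 mol → 0.88611 mol Si, 1.77222 mol O.
Total oxygen = 2.94793 mol. Normalization factor = 8/2.94793 = 2.71377.
Al per 8 O = 0.58806 × 2.71377 = 1.596.

1.596 Al apfu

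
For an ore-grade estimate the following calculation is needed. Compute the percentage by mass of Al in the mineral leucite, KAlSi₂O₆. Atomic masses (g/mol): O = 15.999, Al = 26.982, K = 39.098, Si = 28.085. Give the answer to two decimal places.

Formula mass = 1*39.098 + 1*26.982 + 2*28.085 + 6*15.999 = 218.244 g/mol, of which 26.982 g is Al.
So Al makes up 26.982/218.244 = 0.1236 of the mass, i.e. 12.36%.

12.36 mass %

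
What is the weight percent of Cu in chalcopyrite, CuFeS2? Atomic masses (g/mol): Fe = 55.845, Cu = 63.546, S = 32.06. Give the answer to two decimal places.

Formula mass = 1·63.546 + 1·55.845 + 2·32.06 = 183.511 g/mol, of which 63.546 g is Cu.
So Cu makes up 63.546/183.511 = 0.3463 of the mass, i.e. 34.63%.

34.63 wt%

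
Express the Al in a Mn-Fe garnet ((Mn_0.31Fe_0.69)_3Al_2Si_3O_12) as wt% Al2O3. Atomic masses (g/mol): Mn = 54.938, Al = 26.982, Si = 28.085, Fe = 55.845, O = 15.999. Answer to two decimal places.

20.52 wt%

Formula mass = 496.898 g/mol.
2 Al → 1.0000 mol Al2O3 per formula unit; M(Al2O3) = 101.961, so Al2O3 mass = 101.961 g.
101.961/496.898 × 100 = 20.52 wt%.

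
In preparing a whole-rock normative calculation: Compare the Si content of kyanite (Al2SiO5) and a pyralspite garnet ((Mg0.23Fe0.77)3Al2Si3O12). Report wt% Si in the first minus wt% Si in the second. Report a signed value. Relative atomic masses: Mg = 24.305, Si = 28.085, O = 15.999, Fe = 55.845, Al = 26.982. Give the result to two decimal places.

-0.37 percentage points

M(Al2SiO5) = 162.044 g/mol, so wt% Si = 28.085/162.044 × 100 = 17.33%.
M((Mg0.23Fe0.77)3Al2Si3O12) = 475.979 g/mol, so wt% Si = 84.255/475.979 × 100 = 17.70%.
17.33 − 17.70 = -0.37 pp.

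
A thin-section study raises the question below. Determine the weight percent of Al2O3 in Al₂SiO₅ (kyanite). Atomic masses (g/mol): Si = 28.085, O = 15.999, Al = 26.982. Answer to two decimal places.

M(Al₂SiO₅) = 162.044 g/mol; M(Al2O3) = 101.961 g/mol.
Moles Al2O3 per formula unit = 2 Al ÷ 2 = 1.0000.
Al2O3 fraction = (1.0000 × 101.961) / 162.044 = 101.961/162.044 = 0.6292.

62.92 wt%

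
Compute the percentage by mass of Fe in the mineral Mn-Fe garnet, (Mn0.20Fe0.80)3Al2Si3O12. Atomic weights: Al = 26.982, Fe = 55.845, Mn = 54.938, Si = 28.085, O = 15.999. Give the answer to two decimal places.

Formula mass = 0.60×54.938 + 2.40×55.845 + 2×26.982 + 3×28.085 + 12×15.999 = 497.198 g/mol, of which 134.028 g is Fe.
So Fe makes up 134.028/497.198 = 0.2696 of the mass, i.e. 26.96%.

26.96 mass %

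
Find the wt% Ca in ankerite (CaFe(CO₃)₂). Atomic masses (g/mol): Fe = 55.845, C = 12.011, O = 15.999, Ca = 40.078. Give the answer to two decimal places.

18.56 mass %

Molar mass of CaFe(CO₃)₂: 1*40.078 + 1*55.845 + 2*12.011 + 6*15.999 = 215.939 g/mol.
Mass of Ca per formula unit: 1 × 40.078 = 40.078 g.
Weight fraction Ca = 40.078 / 215.939 = 0.1856.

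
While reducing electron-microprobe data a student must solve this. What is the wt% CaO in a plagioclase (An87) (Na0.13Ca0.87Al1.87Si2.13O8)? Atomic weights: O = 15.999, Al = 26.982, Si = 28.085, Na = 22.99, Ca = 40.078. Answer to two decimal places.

Molar mass of Na0.13Ca0.87Al1.87Si2.13O8 = 0.13*22.99 + 0.87*40.078 + 1.87*26.982 + 2.13*28.085 + 8*15.999 = 276.126 g/mol.
Each formula unit contains 0.87 Ca, equivalent to 0.87/1 = 0.8700 mol CaO.
M(CaO) = 1×40.078 + 1×15.999 = 56.077 g/mol.
Mass of CaO per formula unit = 0.8700 × 56.077 = 48.787 g.
CaO wt% = 48.787 / 276.126 × 100 = 17.67%.

17.67 wt%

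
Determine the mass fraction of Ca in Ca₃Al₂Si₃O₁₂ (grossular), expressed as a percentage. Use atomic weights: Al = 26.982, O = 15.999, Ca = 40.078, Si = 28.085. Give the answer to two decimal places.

26.69 mass %

Formula mass = 3×40.078 + 2×26.982 + 3×28.085 + 12×15.999 = 450.441 g/mol, of which 120.234 g is Ca.
So Ca makes up 120.234/450.441 = 0.2669 of the mass, i.e. 26.69%.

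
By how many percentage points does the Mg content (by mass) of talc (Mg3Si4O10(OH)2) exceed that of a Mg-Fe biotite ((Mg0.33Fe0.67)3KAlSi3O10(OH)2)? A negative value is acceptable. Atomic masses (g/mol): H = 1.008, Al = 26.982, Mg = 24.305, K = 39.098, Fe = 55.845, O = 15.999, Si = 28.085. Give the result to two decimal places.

M(Mg3Si4O10(OH)2) = 379.259 g/mol, so wt% Mg = 72.915/379.259 × 100 = 19.23%.
M((Mg0.33Fe0.67)3KAlSi3O10(OH)2) = 480.649 g/mol, so wt% Mg = 24.062/480.649 × 100 = 5.01%.
19.23 − 5.01 = 14.22 pp.

14.22 percentage points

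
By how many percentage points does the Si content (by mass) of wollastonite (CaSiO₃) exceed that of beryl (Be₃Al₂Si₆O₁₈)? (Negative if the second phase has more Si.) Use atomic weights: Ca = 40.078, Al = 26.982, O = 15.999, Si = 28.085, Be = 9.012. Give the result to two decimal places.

Si in CaSiO₃: molar mass 116.160 g/mol; 1×28.085 = 28.085 g → 24.18 wt%.
Si in Be₃Al₂Si₆O₁₈: molar mass 537.492 g/mol; 6×28.085 = 168.510 g → 31.35 wt%.
Difference = 24.18 − 31.35 = -7.17 percentage points.

-7.17 percentage points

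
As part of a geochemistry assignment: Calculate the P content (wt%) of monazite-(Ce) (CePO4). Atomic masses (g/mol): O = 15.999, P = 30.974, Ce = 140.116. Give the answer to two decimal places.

13.18 wt%

Formula mass = 1*140.116 + 1*30.974 + 4*15.999 = 235.086 g/mol, of which 30.974 g is P.
So P makes up 30.974/235.086 = 0.1318 of the mass, i.e. 13.18%.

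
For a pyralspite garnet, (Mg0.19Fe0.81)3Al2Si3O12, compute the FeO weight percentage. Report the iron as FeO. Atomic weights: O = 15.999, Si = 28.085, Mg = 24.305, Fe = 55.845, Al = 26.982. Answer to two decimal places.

Formula mass = 479.764 g/mol.
2.43 Fe → 2.4300 mol FeO per formula unit; M(FeO) = 71.844, so FeO mass = 174.581 g.
174.581/479.764 × 100 = 36.39 wt%.

36.39 wt%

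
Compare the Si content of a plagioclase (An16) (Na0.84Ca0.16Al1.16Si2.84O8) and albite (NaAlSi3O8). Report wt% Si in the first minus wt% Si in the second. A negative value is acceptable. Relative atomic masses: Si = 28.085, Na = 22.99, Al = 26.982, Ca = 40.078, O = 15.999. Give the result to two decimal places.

Si in Na0.84Ca0.16Al1.16Si2.84O8: molar mass 264.777 g/mol; 2.84×28.085 = 79.761 g → 30.12 wt%.
Si in NaAlSi3O8: molar mass 262.219 g/mol; 3×28.085 = 84.255 g → 32.13 wt%.
Difference = 30.12 − 32.13 = -2.01 percentage points.

-2.01 percentage points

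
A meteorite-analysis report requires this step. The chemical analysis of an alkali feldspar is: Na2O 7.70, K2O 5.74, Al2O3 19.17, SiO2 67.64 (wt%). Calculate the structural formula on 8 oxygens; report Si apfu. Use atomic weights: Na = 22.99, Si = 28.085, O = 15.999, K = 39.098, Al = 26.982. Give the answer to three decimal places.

Na2O (M=61.979): mol = 0.12424; Na = 0.24848, O = 0.12424.
K2O (M=94.195): mol = 0.06094; K = 0.12188, O = 0.06094.
Al2O3 (M=101.961): mol = 0.18801; Al = 0.37602, O = 0.56403.
SiO2 (M=60.083): mol = 1.12578; Si = 1.12578, O = 2.25156.
ΣO = 3.00077; factor = 8/ΣO = 2.66598.
Si apfu = 1.12578 × 2.66598 = 3.001.

3.001 Si apfu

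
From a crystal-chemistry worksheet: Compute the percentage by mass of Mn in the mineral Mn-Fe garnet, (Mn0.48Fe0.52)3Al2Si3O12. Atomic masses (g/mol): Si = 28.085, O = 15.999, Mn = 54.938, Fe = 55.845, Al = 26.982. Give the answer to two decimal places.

15.94 wt%

Formula mass = 1.44*54.938 + 1.56*55.845 + 2*26.982 + 3*28.085 + 12*15.999 = 496.436 g/mol, of which 79.111 g is Mn.
So Mn makes up 79.111/496.436 = 0.1594 of the mass, i.e. 15.94%.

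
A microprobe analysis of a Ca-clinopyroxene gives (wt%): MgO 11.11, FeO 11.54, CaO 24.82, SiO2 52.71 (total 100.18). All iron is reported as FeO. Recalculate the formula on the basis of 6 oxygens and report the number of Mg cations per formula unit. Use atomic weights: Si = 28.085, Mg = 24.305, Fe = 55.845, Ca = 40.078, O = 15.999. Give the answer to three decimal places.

MgO (M=40.304): mol = 0.27566; Mg = 0.27566, O = 0.27566.
FeO (M=71.844): mol = 0.16063; Fe = 0.16063, O = 0.16063.
CaO (M=56.077): mol = 0.44261; Ca = 0.44261, O = 0.44261.
SiO2 (M=60.083): mol = 0.87729; Si = 0.87729, O = 1.75458.
ΣO = 2.63348; factor = 6/ΣO = 2.27835.
Mg apfu = 0.27566 × 2.27835 = 0.628.

0.628 Mg apfu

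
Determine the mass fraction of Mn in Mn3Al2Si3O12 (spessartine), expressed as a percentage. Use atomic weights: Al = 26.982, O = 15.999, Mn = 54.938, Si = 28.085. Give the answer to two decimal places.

Molar mass of Mn3Al2Si3O12: 3×54.938 + 2×26.982 + 3×28.085 + 12×15.999 = 495.021 g/mol.
Mass of Mn per formula unit: 3 × 54.938 = 164.814 g.
Weight fraction Mn = 164.814 / 495.021 = 0.3329.

33.29 mass %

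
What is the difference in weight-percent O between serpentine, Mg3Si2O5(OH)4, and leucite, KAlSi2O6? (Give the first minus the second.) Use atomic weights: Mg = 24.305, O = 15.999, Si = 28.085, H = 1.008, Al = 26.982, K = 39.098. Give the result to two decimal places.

M(Mg3Si2O5(OH)4) = 277.108 g/mol, so wt% O = 143.991/277.108 × 100 = 51.96%.
M(KAlSi2O6) = 218.244 g/mol, so wt% O = 95.994/218.244 × 100 = 43.98%.
51.96 − 43.98 = 7.98 pp.

7.98 percentage points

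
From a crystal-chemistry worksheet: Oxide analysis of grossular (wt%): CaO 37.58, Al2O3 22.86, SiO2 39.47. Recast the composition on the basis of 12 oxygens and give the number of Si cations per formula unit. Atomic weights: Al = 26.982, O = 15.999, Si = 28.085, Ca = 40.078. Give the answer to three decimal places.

2.967 Si apfu

CaO: 37.58/56.077 = 0.67015 mol → 0.67015 mol Ca, 0.67015 mol O.
Al2O3: 22.86/101.961 = 0.22420 mol → 0.44840 mol Al, 0.67260 mol O.
SiO2: 39.47/60.083 = 0.65692 mol → 0.65692 mol Si, 1.31384 mol O.
Total oxygen = 2.65659 mol. Normalization factor = 12/2.65659 = 4.51707.
Si per 12 O = 0.65692 × 4.51707 = 2.967.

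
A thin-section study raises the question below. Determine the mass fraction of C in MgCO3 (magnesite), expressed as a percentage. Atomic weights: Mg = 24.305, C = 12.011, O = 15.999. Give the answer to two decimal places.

14.25 weight percent

M(MgCO3) = 84.313 g/mol.
C contributes 1 × 12.011 = 12.011 g per mole.
12.011/84.313 = 0.1425 → 14.25%.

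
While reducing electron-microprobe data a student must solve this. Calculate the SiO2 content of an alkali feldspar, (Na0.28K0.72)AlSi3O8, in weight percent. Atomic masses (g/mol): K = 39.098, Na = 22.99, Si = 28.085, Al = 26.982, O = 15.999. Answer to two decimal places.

Formula mass = 273.817 g/mol.
3 Si → 3.0000 mol SiO2 per formula unit; M(SiO2) = 60.083, so SiO2 mass = 180.249 g.
180.249/273.817 × 100 = 65.83 wt%.

65.83 wt%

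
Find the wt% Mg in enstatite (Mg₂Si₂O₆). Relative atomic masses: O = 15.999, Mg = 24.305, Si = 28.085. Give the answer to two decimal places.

24.21 wt%

Molar mass of Mg₂Si₂O₆: 2·24.305 + 2·28.085 + 6·15.999 = 200.774 g/mol.
Mass of Mg per formula unit: 2 × 24.305 = 48.610 g.
Weight fraction Mg = 48.610 / 200.774 = 0.2421.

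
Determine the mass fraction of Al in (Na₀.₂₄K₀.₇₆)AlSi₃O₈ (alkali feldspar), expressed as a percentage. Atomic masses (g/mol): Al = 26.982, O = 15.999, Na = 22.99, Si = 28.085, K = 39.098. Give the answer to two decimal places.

9.83 weight percent

Molar mass of (Na₀.₂₄K₀.₇₆)AlSi₃O₈: 0.24×22.99 + 0.76×39.098 + 1×26.982 + 3×28.085 + 8×15.999 = 274.461 g/mol.
Mass of Al per formula unit: 1 × 26.982 = 26.982 g.
Weight fraction Al = 26.982 / 274.461 = 0.0983.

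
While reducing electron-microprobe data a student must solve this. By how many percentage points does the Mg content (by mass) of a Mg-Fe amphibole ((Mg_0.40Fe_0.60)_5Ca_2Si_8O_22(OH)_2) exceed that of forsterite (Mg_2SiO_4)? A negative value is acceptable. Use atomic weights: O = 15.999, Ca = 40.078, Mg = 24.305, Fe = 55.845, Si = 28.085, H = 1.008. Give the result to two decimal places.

-29.19 percentage points

Mg in (Mg_0.40Fe_0.60)_5Ca_2Si_8O_22(OH)_2: molar mass 906.973 g/mol; 2×24.305 = 48.610 g → 5.36 wt%.
Mg in Mg_2SiO_4: molar mass 140.691 g/mol; 2×24.305 = 48.610 g → 34.55 wt%.
Difference = 5.36 − 34.55 = -29.19 percentage points.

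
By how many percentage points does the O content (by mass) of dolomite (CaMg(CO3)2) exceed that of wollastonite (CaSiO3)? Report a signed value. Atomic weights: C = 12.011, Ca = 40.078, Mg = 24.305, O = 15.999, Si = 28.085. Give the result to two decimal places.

M(CaMg(CO3)2) = 184.399 g/mol, so wt% O = 95.994/184.399 × 100 = 52.06%.
M(CaSiO3) = 116.160 g/mol, so wt% O = 47.997/116.160 × 100 = 41.32%.
52.06 − 41.32 = 10.74 pp.

10.74 percentage points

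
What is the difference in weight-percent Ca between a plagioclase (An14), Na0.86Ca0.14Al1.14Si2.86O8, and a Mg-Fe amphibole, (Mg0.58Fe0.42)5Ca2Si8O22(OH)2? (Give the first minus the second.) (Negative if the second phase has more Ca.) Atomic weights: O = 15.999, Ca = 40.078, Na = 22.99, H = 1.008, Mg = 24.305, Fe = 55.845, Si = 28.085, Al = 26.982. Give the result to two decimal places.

-7.00 percentage points

M(Na0.86Ca0.14Al1.14Si2.86O8) = 264.457 g/mol, so wt% Ca = 5.611/264.457 × 100 = 2.12%.
M((Mg0.58Fe0.42)5Ca2Si8O22(OH)2) = 878.587 g/mol, so wt% Ca = 80.156/878.587 × 100 = 9.12%.
2.12 − 9.12 = -7.00 pp.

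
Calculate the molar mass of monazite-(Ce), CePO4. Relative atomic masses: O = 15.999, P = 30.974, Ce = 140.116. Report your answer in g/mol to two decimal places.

235.09 g/mol

M = 1(140.116) + 1(30.974) + 4(15.999)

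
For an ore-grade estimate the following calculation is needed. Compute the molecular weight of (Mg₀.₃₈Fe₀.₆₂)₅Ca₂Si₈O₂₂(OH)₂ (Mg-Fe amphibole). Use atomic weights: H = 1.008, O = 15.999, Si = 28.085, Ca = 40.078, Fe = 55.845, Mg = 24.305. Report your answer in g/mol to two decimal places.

910.13 g/mol

M = 1.90·24.305 + 3.10·55.845 + 2·40.078 + 8·28.085 + 24·15.999 + 2·1.008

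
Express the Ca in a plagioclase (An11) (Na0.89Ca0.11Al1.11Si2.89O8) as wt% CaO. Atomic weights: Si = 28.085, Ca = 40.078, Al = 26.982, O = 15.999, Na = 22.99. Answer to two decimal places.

2.34 wt%

M(Na0.89Ca0.11Al1.11Si2.89O8) = 263.977 g/mol; M(CaO) = 56.077 g/mol.
Moles CaO per formula unit = 0.11 Ca ÷ 1 = 0.1100.
CaO fraction = (0.1100 × 56.077) / 263.977 = 6.168/263.977 = 0.0234.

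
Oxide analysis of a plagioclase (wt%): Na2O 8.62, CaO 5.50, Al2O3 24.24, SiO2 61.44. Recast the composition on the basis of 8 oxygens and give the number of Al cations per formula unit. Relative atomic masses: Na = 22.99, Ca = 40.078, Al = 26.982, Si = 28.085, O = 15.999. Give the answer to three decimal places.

Na2O (M=61.979): mol = 0.13908; Na = 0.27816, O = 0.13908.
CaO (M=56.077): mol = 0.09808; Ca = 0.09808, O = 0.09808.
Al2O3 (M=101.961): mol = 0.23774; Al = 0.47548, O = 0.71322.
SiO2 (M=60.083): mol = 1.02259; Si = 1.02259, O = 2.04518.
ΣO = 2.99556; factor = 8/ΣO = 2.67062.
Al apfu = 0.47548 × 2.67062 = 1.270.

1.270 Al apfu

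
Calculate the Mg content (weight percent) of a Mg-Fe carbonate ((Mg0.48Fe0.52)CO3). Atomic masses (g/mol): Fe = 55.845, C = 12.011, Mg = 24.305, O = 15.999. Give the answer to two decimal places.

Formula mass = 0.48·24.305 + 0.52·55.845 + 1·12.011 + 3·15.999 = 100.714 g/mol, of which 11.666 g is Mg.
So Mg makes up 11.666/100.714 = 0.1158 of the mass, i.e. 11.58%.

11.58 weight percent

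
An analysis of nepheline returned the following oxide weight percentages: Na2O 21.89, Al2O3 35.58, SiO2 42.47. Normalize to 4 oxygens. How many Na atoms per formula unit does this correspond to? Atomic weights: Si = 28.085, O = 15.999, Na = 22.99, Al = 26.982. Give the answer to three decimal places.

21.89 wt% Na2O ÷ 61.979 g/mol = 0.35318 mol, giving 0.70636 Na and 0.35318 O.
35.58 wt% Al2O3 ÷ 101.961 g/mol = 0.34896 mol, giving 0.69792 Al and 1.04688 O.
42.47 wt% SiO2 ÷ 60.083 g/mol = 0.70686 mol, giving 0.70686 Si and 1.41372 O.
Oxygen sums to 2.81378; scaling by 4/2.81378 = 1.42158 puts the formula on 4 O.
Na: 0.70636 × 1.42158 = 1.004 atoms per formula unit.

1.004 Na apfu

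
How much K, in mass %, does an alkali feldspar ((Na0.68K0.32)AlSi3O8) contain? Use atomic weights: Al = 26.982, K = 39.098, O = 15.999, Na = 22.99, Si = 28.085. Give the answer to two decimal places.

4.68 mass %

Molar mass of (Na0.68K0.32)AlSi3O8: 0.68·22.99 + 0.32·39.098 + 1·26.982 + 3·28.085 + 8·15.999 = 267.374 g/mol.
Mass of K per formula unit: 0.32 × 39.098 = 12.511 g.
Weight fraction K = 12.511 / 267.374 = 0.0468.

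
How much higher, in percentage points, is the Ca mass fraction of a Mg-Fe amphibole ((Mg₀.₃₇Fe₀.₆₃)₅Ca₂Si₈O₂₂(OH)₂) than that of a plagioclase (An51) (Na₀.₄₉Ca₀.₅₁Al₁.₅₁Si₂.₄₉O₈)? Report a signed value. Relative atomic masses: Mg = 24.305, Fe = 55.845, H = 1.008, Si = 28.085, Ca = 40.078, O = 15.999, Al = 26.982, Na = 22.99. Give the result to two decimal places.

1.23 percentage points

M((Mg₀.₃₇Fe₀.₆₃)₅Ca₂Si₈O₂₂(OH)₂) = 911.704 g/mol, so wt% Ca = 80.156/911.704 × 100 = 8.79%.
M(Na₀.₄₉Ca₀.₅₁Al₁.₅₁Si₂.₄₉O₈) = 270.371 g/mol, so wt% Ca = 20.440/270.371 × 100 = 7.56%.
8.79 − 7.56 = 1.23 pp.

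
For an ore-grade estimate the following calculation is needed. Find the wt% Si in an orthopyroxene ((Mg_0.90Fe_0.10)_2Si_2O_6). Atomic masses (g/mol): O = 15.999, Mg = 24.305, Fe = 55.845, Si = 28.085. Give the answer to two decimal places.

Molar mass of (Mg_0.90Fe_0.10)_2Si_2O_6: 1.80×24.305 + 0.20×55.845 + 2×28.085 + 6×15.999 = 207.082 g/mol.
Mass of Si per formula unit: 2 × 28.085 = 56.170 g.
Weight fraction Si = 56.170 / 207.082 = 0.2712.

27.12 weight percent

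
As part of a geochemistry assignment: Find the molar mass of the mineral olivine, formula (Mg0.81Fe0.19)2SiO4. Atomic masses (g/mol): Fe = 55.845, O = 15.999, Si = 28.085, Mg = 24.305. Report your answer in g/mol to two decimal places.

The formula mass is the sum 1.62·24.305 + 0.38·55.845 + 1·28.085 + 4·15.999.

152.68 g/mol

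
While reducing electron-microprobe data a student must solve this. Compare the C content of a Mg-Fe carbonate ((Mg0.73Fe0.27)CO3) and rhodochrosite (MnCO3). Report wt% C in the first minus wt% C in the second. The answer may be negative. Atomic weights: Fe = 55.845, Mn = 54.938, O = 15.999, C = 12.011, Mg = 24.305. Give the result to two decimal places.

M((Mg0.73Fe0.27)CO3) = 92.829 g/mol, so wt% C = 12.011/92.829 × 100 = 12.94%.
M(MnCO3) = 114.946 g/mol, so wt% C = 12.011/114.946 × 100 = 10.45%.
12.94 − 10.45 = 2.49 pp.

2.49 percentage points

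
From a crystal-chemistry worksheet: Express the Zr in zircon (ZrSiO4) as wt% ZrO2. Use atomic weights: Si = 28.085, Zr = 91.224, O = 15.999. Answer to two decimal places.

67.22 wt%

Molar mass of ZrSiO4 = 1×91.224 + 1×28.085 + 4×15.999 = 183.305 g/mol.
Each formula unit contains 1 Zr, equivalent to 1/1 = 1.0000 mol ZrO2.
M(ZrO2) = 1×91.224 + 2×15.999 = 123.222 g/mol.
Mass of ZrO2 per formula unit = 1.0000 × 123.222 = 123.222 g.
ZrO2 wt% = 123.222 / 183.305 × 100 = 67.22%.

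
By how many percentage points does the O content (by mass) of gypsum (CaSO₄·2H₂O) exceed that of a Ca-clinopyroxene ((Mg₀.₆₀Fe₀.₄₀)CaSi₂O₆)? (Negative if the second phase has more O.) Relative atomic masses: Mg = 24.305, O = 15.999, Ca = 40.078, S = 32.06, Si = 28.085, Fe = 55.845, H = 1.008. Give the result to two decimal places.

13.87 percentage points

First mineral: 95.994 g O in 172.164 g formula = 55.76 wt% O.
Second mineral: 95.994 g O in 229.163 g formula = 41.89 wt% O.
55.76% − 41.89% gives a difference of 13.87 percentage points.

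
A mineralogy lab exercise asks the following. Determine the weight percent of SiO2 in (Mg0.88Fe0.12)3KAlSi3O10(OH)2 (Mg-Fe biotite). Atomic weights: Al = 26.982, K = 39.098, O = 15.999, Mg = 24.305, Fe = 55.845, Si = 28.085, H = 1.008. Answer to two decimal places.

Formula mass = 428.608 g/mol.
3 Si → 3.0000 mol SiO2 per formula unit; M(SiO2) = 60.083, so SiO2 mass = 180.249 g.
180.249/428.608 × 100 = 42.05 wt%.

42.05 wt%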